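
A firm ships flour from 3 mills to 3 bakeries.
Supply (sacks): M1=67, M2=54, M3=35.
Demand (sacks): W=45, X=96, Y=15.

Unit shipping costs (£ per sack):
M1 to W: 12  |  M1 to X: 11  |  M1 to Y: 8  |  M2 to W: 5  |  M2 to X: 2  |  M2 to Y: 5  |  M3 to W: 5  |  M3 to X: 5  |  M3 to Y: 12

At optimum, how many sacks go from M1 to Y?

Optimal shipments:
  M1 to W: 10 × £12 = £120
  M1 to X: 42 × £11 = £462
  M1 to Y: 15 × £8 = £120
  M2 to X: 54 × £2 = £108
  M3 to W: 35 × £5 = £175
Total cost = £985.
So M1→Y carries 15 sacks.

15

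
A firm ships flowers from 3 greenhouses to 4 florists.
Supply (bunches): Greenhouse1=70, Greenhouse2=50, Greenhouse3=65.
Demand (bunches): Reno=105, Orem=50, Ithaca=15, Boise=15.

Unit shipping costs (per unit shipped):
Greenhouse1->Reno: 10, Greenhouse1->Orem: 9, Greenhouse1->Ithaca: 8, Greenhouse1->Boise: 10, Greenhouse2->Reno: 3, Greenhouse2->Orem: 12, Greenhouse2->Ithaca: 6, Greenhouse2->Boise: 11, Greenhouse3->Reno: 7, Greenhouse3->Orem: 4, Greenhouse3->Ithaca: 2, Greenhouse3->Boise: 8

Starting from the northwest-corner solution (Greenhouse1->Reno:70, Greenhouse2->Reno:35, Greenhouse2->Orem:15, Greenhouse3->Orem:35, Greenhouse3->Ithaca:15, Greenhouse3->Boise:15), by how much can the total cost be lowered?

195

Current plan cost = 70·10 + 35·3 + 15·12 + 35·4 + 15·2 + 15·8 = 1275.
Optimal plan:
  Greenhouse1–Reno: 55 × 10 = 550
  Greenhouse1–Boise: 15 × 10 = 150
  Greenhouse2–Reno: 50 × 3 = 150
  Greenhouse3–Orem: 50 × 4 = 200
  Greenhouse3–Ithaca: 15 × 2 = 30
Optimal cost = 1080.
Saving = 1275 − 1080 = 195.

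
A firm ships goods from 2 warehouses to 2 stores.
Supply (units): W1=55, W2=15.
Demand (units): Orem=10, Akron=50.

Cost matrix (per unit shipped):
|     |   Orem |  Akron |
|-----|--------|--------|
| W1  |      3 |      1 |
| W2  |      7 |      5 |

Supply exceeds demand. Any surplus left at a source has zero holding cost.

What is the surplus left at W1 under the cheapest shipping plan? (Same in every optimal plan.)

0

An optimal plan:
  W1 to Orem: 10 × 3 = 30
  W1 to Akron: 45 × 1 = 45
  W2 to Akron: 5 × 5 = 25
Total cost = 100.
W1 ships 55 of its 55, leaving 0.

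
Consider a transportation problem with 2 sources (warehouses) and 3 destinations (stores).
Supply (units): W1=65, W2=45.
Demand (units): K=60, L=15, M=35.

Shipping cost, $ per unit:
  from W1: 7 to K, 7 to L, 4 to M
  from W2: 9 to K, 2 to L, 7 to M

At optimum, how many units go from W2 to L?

Solving gives:
  W1->K: 30 units
  W1->M: 35 units
  W2->K: 30 units
  W2->L: 15 units
Total cost = $650.
So W2→L carries 15 units.

15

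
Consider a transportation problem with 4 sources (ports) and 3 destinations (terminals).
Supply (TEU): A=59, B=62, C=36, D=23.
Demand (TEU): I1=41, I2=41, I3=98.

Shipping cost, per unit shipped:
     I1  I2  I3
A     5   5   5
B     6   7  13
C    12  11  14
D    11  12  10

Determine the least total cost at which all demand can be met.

An optimal shipping plan:
  A–I3: 59 TEU
  B–I1: 41 TEU
  B–I2: 21 TEU
  C–I2: 20 TEU
  C–I3: 16 TEU
  D–I3: 23 TEU
Total cost = 1362.

1362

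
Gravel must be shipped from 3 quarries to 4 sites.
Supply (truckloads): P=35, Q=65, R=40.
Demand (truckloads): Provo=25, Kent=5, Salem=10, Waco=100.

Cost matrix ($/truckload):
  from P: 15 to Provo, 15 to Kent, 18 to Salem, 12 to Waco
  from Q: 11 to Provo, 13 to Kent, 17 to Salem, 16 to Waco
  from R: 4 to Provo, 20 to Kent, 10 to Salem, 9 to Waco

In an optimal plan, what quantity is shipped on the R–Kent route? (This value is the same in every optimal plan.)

The minimum-cost plan:
  P to Waco: 35 × $12 = $420
  Q to Kent: 5 × $13 = $65
  Q to Waco: 60 × $16 = $960
  R to Provo: 25 × $4 = $100
  R to Salem: 10 × $10 = $100
  R to Waco: 5 × $9 = $45
Total cost = $1690.
The route R→Kent is not used.

0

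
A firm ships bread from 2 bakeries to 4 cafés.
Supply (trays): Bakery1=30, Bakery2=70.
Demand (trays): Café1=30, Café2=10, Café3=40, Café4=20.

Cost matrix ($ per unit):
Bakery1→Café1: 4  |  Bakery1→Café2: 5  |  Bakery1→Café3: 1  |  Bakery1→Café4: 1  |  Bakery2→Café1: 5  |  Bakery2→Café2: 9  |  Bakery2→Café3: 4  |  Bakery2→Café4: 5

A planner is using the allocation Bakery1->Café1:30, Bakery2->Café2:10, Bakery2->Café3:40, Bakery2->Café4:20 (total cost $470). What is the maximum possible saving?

90

Current plan cost = 30·4 + 10·9 + 40·4 + 20·5 = $470.
Optimal plan:
  Bakery1→Café2: 10 × $5 = $50
  Bakery1→Café4: 20 × $1 = $20
  Bakery2→Café1: 30 × $5 = $150
  Bakery2→Café3: 40 × $4 = $160
Optimal cost = $380.
Saving = 470 − 380 = $90.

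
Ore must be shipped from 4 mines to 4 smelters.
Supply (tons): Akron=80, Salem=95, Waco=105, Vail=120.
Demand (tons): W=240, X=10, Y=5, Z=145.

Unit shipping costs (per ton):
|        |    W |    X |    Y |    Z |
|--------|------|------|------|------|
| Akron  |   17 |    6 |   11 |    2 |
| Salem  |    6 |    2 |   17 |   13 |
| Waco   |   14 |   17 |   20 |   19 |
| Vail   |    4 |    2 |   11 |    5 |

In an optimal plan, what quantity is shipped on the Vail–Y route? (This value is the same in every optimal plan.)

0

The minimum-cost plan:
  Akron→Z: 80 × 2 = 160
  Salem→W: 85 × 6 = 510
  Salem→X: 10 × 2 = 20
  Waco→W: 100 × 14 = 1400
  Waco→Y: 5 × 20 = 100
  Vail→W: 55 × 4 = 220
  Vail→Z: 65 × 5 = 325
Total cost = 2735.
The route Vail→Y is not used.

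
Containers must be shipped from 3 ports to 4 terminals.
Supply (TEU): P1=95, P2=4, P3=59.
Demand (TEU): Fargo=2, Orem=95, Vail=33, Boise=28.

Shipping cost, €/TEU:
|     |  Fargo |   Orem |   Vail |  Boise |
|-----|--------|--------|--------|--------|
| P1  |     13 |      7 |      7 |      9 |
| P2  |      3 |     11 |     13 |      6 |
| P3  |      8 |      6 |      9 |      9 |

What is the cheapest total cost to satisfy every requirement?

A cheapest plan:
  P1→Orem: 36 × €7 = €252
  P1→Vail: 33 × €7 = €231
  P1→Boise: 26 × €9 = €234
  P2→Fargo: 2 × €3 = €6
  P2→Boise: 2 × €6 = €12
  P3→Orem: 59 × €6 = €354
Total = 252 + 231 + 234 + 6 + 12 + 354 = €1089.

1089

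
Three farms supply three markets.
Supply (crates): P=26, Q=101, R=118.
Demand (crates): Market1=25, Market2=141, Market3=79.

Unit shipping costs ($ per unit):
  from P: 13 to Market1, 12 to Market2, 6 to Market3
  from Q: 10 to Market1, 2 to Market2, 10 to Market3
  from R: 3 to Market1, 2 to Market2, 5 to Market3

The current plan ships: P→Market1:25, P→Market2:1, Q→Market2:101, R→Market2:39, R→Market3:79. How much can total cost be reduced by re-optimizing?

Current plan cost = 25·13 + 1·12 + 101·2 + 39·2 + 79·5 = $1012.
Optimal plan:
  P to Market3: 26 × $6 = $156
  Q to Market2: 101 × $2 = $202
  R to Market1: 25 × $3 = $75
  R to Market2: 40 × $2 = $80
  R to Market3: 53 × $5 = $265
Optimal cost = $778.
Saving = 1012 − 778 = $234.

234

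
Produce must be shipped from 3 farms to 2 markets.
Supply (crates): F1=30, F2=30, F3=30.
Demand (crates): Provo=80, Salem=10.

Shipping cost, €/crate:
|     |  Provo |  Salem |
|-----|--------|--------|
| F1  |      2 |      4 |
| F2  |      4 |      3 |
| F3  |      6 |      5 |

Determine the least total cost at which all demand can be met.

An optimal shipping plan:
  F1→Provo: 30 × €2 = €60
  F2→Provo: 30 × €4 = €120
  F3→Provo: 20 × €6 = €120
  F3→Salem: 10 × €5 = €50
Total = 60 + 120 + 120 + 50 = €350.
(Supply check: F1 ships 30; F2 ships 30; F3 ships 30.)

350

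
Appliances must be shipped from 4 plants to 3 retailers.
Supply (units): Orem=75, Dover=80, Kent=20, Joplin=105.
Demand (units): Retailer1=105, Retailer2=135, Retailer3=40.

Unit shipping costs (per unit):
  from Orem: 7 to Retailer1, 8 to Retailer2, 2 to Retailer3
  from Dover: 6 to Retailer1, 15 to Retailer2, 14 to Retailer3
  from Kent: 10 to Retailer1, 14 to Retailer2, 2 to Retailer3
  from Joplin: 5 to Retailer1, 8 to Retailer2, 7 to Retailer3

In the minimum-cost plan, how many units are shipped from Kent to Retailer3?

20

The minimum-cost plan:
  Orem–Retailer2: 55 units
  Orem–Retailer3: 20 units
  Dover–Retailer1: 80 units
  Kent–Retailer3: 20 units
  Joplin–Retailer1: 25 units
  Joplin–Retailer2: 80 units
Total cost = 1765.
So Kent→Retailer3 carries 20 units.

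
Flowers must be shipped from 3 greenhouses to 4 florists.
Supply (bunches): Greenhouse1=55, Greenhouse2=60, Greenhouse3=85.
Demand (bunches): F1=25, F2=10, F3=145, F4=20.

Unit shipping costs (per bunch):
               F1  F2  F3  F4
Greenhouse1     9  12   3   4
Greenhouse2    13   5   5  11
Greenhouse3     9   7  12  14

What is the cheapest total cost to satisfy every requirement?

1380

An optimal shipping plan:
  Greenhouse1–F3: 35 × 3 = 105
  Greenhouse1–F4: 20 × 4 = 80
  Greenhouse2–F3: 60 × 5 = 300
  Greenhouse3–F1: 25 × 9 = 225
  Greenhouse3–F2: 10 × 7 = 70
  Greenhouse3–F3: 50 × 12 = 600
Total = 105 + 80 + 300 + 225 + 70 + 600 = 1380.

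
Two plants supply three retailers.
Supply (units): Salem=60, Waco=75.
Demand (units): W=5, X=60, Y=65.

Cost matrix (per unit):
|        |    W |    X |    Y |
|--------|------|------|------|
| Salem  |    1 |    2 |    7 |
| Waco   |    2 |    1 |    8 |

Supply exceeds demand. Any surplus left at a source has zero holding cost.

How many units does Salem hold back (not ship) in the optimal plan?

An optimal plan:
  Salem->Y: 60 × 7 = 420
  Waco->W: 5 × 2 = 10
  Waco->X: 60 × 1 = 60
  Waco->Y: 5 × 8 = 40
Total cost = 530.
Salem ships 60 of its 60, leaving 0.

0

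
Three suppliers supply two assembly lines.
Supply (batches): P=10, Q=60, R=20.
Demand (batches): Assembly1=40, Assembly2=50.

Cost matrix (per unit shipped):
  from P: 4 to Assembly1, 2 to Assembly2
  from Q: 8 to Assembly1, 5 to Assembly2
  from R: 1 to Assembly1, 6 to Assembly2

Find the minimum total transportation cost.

390

An optimal shipping plan:
  P–Assembly1: 10 batches
  Q–Assembly1: 10 batches
  Q–Assembly2: 50 batches
  R–Assembly1: 20 batches
Total cost = 390.
(Supply check: P ships 10; Q ships 60; R ships 20.)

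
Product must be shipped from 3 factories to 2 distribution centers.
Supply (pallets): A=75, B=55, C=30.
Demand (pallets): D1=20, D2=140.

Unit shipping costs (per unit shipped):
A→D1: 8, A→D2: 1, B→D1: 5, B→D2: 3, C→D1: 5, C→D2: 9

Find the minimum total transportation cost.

A cheapest plan:
  A to D2: 75 pallets
  B to D2: 55 pallets
  C to D1: 20 pallets
  C to D2: 10 pallets
Total cost = 430.

430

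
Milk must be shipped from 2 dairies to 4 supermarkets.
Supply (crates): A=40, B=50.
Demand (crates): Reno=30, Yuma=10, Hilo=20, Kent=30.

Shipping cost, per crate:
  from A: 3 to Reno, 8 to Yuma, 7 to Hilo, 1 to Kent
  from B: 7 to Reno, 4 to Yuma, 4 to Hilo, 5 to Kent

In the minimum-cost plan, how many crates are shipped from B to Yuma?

Solving gives:
  A–Reno: 30 crates
  A–Kent: 10 crates
  B–Yuma: 10 crates
  B–Hilo: 20 crates
  B–Kent: 20 crates
Total cost = 320.
So B→Yuma carries 10 crates.

10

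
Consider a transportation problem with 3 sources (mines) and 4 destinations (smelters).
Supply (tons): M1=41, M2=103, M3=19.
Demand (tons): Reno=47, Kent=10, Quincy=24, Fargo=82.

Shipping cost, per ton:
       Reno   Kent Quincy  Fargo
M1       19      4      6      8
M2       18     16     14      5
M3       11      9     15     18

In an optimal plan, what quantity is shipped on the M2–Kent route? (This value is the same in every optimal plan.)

Solving gives:
  M1–Reno: 7 tons
  M1–Kent: 10 tons
  M1–Quincy: 24 tons
  M2–Reno: 21 tons
  M2–Fargo: 82 tons
  M3–Reno: 19 tons
Total cost = 1314.
The route M2→Kent is not used.

0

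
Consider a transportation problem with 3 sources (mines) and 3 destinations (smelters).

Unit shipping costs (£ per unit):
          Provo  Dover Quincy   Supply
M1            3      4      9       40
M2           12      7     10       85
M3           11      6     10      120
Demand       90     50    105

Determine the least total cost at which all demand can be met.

An optimal shipping plan:
  M1–Provo: 40 × £3 = £120
  M2–Quincy: 85 × £10 = £850
  M3–Provo: 50 × £11 = £550
  M3–Dover: 50 × £6 = £300
  M3–Quincy: 20 × £10 = £200
Total = 120 + 850 + 550 + 300 + 200 = £2020.
(Supply check: M1 ships 40; M2 ships 85; M3 ships 120.)

2020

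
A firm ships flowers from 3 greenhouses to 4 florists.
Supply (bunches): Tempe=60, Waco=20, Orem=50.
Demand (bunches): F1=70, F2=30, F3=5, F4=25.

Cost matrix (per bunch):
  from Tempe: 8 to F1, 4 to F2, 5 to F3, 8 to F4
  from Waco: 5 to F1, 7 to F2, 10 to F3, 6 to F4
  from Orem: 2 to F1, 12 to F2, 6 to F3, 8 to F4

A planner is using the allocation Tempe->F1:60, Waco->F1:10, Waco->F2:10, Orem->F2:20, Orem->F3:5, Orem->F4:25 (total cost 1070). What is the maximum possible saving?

525

Current plan cost = 60·8 + 10·5 + 10·7 + 20·12 + 5·6 + 25·8 = 1070.
Optimal plan:
  Tempe–F2: 30 bunches
  Tempe–F3: 5 bunches
  Tempe–F4: 25 bunches
  Waco–F1: 20 bunches
  Orem–F1: 50 bunches
Optimal cost = 545.
Saving = 1070 − 545 = 525.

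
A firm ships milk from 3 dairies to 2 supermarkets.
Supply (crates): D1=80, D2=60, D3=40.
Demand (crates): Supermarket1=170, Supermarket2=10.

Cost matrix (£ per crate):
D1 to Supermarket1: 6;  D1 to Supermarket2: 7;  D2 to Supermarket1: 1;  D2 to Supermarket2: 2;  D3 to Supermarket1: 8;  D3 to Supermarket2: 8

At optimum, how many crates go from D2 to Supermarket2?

Solving gives:
  D1–Supermarket1: 80 × £6 = £480
  D2–Supermarket1: 60 × £1 = £60
  D3–Supermarket1: 30 × £8 = £240
  D3–Supermarket2: 10 × £8 = £80
Total cost = £860.
The route D2→Supermarket2 is not used.

0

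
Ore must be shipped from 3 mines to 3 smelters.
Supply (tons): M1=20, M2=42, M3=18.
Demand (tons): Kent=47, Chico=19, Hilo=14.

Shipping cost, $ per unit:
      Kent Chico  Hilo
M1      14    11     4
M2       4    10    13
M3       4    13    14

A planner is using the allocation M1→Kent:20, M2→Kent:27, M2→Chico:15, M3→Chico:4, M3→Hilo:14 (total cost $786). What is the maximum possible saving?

346

Current plan cost = 20·14 + 27·4 + 15·10 + 4·13 + 14·14 = $786.
Optimal plan:
  M1->Chico: 6 × $11 = $66
  M1->Hilo: 14 × $4 = $56
  M2->Kent: 29 × $4 = $116
  M2->Chico: 13 × $10 = $130
  M3->Kent: 18 × $4 = $72
Optimal cost = $440.
Saving = 786 − 440 = $346.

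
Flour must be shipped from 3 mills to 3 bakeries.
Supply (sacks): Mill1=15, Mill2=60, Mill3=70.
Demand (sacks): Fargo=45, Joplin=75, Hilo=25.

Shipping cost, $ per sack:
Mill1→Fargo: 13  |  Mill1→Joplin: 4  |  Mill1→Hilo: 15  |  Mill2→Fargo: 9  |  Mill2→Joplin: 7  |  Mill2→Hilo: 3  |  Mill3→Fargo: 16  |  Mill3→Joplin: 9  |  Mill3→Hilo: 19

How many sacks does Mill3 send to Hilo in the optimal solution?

Optimal shipments:
  Mill1->Joplin: 15 × $4 = $60
  Mill2->Fargo: 35 × $9 = $315
  Mill2->Hilo: 25 × $3 = $75
  Mill3->Fargo: 10 × $16 = $160
  Mill3->Joplin: 60 × $9 = $540
Total cost = $1150.
The route Mill3→Hilo is not used.

0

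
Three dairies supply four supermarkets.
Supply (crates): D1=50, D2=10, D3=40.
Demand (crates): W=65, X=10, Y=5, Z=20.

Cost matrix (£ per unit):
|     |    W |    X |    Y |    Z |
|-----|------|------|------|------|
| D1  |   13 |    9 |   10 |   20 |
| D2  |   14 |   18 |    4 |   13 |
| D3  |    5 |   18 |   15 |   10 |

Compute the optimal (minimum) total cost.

One minimum-cost allocation:
  D1→W: 40 crates
  D1→X: 10 crates
  D2→Y: 5 crates
  D2→Z: 5 crates
  D3→W: 25 crates
  D3→Z: 15 crates
Total cost = £970.

970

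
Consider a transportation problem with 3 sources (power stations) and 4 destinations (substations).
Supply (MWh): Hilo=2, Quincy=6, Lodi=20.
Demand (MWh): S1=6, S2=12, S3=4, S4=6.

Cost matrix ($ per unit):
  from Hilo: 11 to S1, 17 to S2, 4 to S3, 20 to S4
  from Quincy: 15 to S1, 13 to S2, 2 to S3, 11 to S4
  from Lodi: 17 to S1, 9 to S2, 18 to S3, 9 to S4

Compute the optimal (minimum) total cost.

256

One minimum-cost allocation:
  Hilo→S1: 2 MWh
  Quincy→S1: 2 MWh
  Quincy→S3: 4 MWh
  Lodi→S1: 2 MWh
  Lodi→S2: 12 MWh
  Lodi→S4: 6 MWh
Total cost = $256.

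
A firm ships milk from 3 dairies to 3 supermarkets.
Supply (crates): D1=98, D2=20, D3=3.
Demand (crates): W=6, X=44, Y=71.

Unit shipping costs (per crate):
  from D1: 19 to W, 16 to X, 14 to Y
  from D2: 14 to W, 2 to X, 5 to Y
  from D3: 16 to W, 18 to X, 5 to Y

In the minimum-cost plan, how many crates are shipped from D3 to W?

Solving gives:
  D1->W: 6 crates
  D1->X: 24 crates
  D1->Y: 68 crates
  D2->X: 20 crates
  D3->Y: 3 crates
Total cost = 1505.
The route D3→W is not used.

0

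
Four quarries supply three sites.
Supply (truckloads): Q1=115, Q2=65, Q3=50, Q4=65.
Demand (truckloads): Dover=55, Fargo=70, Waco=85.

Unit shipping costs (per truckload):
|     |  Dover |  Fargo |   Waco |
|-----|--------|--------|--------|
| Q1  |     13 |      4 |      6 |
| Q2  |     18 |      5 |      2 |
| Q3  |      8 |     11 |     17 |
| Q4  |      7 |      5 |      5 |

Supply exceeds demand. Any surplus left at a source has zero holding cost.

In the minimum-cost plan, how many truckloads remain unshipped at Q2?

An optimal plan:
  Q1–Fargo: 70 × 4 = 280
  Q2–Waco: 65 × 2 = 130
  Q3–Dover: 10 × 8 = 80
  Q4–Dover: 45 × 7 = 315
  Q4–Waco: 20 × 5 = 100
Total cost = 905.
Q2 ships 65 of its 65, leaving 0.

0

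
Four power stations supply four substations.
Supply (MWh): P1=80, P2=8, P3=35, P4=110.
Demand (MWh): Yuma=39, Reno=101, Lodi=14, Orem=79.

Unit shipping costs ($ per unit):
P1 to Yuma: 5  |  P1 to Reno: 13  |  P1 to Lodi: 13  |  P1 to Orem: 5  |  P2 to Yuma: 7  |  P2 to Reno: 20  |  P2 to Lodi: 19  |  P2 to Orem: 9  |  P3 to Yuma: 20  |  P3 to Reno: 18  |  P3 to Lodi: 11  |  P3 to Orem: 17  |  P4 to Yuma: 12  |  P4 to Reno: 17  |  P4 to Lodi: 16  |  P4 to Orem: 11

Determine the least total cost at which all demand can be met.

2678

One minimum-cost allocation:
  P1->Yuma: 31 × $5 = $155
  P1->Orem: 49 × $5 = $245
  P2->Yuma: 8 × $7 = $56
  P3->Reno: 21 × $18 = $378
  P3->Lodi: 14 × $11 = $154
  P4->Reno: 80 × $17 = $1360
  P4->Orem: 30 × $11 = $330
Total = 155 + 245 + 56 + 378 + 154 + 1360 + 330 = $2678.
(Supply check: P1 ships 80; P2 ships 8; P3 ships 35; P4 ships 110.)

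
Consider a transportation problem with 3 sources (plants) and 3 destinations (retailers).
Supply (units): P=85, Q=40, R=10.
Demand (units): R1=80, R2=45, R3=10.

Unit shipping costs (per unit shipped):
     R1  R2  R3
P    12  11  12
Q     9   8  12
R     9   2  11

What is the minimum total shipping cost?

1365

One minimum-cost allocation:
  P->R1: 40 × 12 = 480
  P->R2: 35 × 11 = 385
  P->R3: 10 × 12 = 120
  Q->R1: 40 × 9 = 360
  R->R2: 10 × 2 = 20
Total = 480 + 385 + 120 + 360 + 20 = 1365.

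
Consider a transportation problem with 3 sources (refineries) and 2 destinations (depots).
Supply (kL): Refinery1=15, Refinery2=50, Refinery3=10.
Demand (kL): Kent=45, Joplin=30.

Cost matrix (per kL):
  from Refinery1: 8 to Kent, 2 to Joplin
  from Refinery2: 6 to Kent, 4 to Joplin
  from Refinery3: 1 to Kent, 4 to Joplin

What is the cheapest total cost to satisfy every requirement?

One minimum-cost allocation:
  Refinery1–Joplin: 15 × 2 = 30
  Refinery2–Kent: 35 × 6 = 210
  Refinery2–Joplin: 15 × 4 = 60
  Refinery3–Kent: 10 × 1 = 10
Total = 30 + 210 + 60 + 10 = 310.

310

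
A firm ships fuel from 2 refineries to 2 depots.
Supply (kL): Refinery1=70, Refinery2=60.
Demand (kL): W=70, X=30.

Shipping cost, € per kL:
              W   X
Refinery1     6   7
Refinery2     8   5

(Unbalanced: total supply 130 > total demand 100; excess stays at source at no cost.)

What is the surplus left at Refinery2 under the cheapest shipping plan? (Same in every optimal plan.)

30

Minimum-cost shipments:
  Refinery1–W: 70 × €6 = €420
  Refinery2–X: 30 × €5 = €150
Total cost = €570.
Refinery2 ships 30 of its 60, leaving 30.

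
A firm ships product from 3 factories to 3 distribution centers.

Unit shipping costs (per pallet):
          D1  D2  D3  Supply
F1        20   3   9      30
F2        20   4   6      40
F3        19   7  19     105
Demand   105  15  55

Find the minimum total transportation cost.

An optimal shipping plan:
  F1→D2: 15 pallets
  F1→D3: 15 pallets
  F2→D3: 40 pallets
  F3→D1: 105 pallets
Total cost = 2415.

2415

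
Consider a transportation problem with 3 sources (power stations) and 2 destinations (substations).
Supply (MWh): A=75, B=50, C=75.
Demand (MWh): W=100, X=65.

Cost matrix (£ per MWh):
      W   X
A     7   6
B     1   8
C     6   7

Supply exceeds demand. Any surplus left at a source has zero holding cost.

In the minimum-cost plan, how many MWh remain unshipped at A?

10

An optimal plan:
  A->X: 65 × £6 = £390
  B->W: 50 × £1 = £50
  C->W: 50 × £6 = £300
Total cost = £740.
A ships 65 of its 75, leaving 10.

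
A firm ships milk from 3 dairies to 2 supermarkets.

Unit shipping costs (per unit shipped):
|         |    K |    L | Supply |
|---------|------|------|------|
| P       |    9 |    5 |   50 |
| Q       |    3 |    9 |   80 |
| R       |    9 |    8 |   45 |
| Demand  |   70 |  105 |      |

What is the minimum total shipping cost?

A cheapest plan:
  P->L: 50 crates
  Q->K: 70 crates
  Q->L: 10 crates
  R->L: 45 crates
Total cost = 910.

910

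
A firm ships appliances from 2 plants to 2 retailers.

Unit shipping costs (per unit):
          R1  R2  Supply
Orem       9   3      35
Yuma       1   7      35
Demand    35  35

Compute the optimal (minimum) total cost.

140

Optimal allocation:
  Orem–R2: 35 × 3 = 105
  Yuma–R1: 35 × 1 = 35
Total = 105 + 35 = 140.
(Supply check: Orem ships 35; Yuma ships 35.)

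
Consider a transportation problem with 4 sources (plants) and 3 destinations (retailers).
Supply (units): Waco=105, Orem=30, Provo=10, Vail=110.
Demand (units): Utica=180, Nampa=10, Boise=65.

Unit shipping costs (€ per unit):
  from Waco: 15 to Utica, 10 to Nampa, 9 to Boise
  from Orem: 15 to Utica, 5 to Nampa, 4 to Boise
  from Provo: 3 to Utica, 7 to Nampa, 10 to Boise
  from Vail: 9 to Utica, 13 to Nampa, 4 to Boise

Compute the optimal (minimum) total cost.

2455

An optimal shipping plan:
  Waco to Utica: 60 × €15 = €900
  Waco to Nampa: 10 × €10 = €100
  Waco to Boise: 35 × €9 = €315
  Orem to Boise: 30 × €4 = €120
  Provo to Utica: 10 × €3 = €30
  Vail to Utica: 110 × €9 = €990
Total = 900 + 100 + 315 + 120 + 30 + 990 = €2455.
(Supply check: Waco ships 105; Orem ships 30; Provo ships 10; Vail ships 110.)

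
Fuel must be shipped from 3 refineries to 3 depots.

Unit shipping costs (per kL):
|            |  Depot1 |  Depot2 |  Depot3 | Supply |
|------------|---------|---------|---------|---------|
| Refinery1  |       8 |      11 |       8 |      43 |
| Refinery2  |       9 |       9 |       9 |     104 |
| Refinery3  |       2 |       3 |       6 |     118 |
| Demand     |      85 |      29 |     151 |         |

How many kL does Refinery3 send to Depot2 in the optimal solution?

29

Optimal shipments:
  Refinery1→Depot3: 43 × 8 = 344
  Refinery2→Depot3: 104 × 9 = 936
  Refinery3→Depot1: 85 × 2 = 170
  Refinery3→Depot2: 29 × 3 = 87
  Refinery3→Depot3: 4 × 6 = 24
Total cost = 1561.
So Refinery3→Depot2 carries 29 kL.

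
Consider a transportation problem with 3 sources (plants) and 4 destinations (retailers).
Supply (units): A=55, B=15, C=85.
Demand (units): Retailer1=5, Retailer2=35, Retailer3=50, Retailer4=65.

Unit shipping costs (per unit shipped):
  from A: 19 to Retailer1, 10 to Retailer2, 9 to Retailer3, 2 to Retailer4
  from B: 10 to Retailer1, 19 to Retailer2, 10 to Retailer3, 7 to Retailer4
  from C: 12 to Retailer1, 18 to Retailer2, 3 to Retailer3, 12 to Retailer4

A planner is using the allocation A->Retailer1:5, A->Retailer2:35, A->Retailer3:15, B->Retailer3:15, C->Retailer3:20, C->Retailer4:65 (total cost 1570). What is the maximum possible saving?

Current plan cost = 5·19 + 35·10 + 15·9 + 15·10 + 20·3 + 65·12 = 1570.
Optimal plan:
  A->Retailer2: 5 × 10 = 50
  A->Retailer4: 50 × 2 = 100
  B->Retailer4: 15 × 7 = 105
  C->Retailer1: 5 × 12 = 60
  C->Retailer2: 30 × 18 = 540
  C->Retailer3: 50 × 3 = 150
Optimal cost = 1005.
Saving = 1570 − 1005 = 565.

565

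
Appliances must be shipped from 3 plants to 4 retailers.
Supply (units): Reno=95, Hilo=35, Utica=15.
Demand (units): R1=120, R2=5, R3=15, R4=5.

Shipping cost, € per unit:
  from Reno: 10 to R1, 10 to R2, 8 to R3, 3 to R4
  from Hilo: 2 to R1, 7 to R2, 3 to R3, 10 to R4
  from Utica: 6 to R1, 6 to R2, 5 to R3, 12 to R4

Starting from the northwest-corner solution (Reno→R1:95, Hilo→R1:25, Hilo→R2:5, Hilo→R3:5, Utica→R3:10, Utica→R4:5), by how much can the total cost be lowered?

115

Current plan cost = 95·10 + 25·2 + 5·7 + 5·3 + 10·5 + 5·12 = €1160.
Optimal plan:
  Reno to R1: 70 × €10 = €700
  Reno to R2: 5 × €10 = €50
  Reno to R3: 15 × €8 = €120
  Reno to R4: 5 × €3 = €15
  Hilo to R1: 35 × €2 = €70
  Utica to R1: 15 × €6 = €90
Optimal cost = €1045.
Saving = 1160 − 1045 = €115.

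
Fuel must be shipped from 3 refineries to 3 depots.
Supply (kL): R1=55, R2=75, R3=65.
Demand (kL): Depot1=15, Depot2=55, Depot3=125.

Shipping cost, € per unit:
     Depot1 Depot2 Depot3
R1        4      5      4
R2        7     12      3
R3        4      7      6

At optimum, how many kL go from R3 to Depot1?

The minimum-cost plan:
  R1 to Depot2: 5 × €5 = €25
  R1 to Depot3: 50 × €4 = €200
  R2 to Depot3: 75 × €3 = €225
  R3 to Depot1: 15 × €4 = €60
  R3 to Depot2: 50 × €7 = €350
Total cost = €860.
So R3→Depot1 carries 15 kL.

15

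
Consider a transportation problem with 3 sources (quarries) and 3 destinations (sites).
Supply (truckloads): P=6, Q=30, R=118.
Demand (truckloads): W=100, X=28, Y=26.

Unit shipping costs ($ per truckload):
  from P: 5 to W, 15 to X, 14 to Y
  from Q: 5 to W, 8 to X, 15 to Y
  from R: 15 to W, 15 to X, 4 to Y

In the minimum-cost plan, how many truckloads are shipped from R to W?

Solving gives:
  P->W: 6 × $5 = $30
  Q->W: 30 × $5 = $150
  R->W: 64 × $15 = $960
  R->X: 28 × $15 = $420
  R->Y: 26 × $4 = $104
Total cost = $1664.
So R→W carries 64 truckloads.

64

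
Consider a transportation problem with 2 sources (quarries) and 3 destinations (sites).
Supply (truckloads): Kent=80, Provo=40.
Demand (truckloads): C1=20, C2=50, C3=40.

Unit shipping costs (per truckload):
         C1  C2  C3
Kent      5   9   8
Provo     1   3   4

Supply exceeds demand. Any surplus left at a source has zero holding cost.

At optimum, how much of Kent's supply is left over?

10

Minimum-cost shipments:
  Kent–C1: 20 × 5 = 100
  Kent–C2: 10 × 9 = 90
  Kent–C3: 40 × 8 = 320
  Provo–C2: 40 × 3 = 120
Total cost = 630.
Kent ships 70 of its 80, leaving 10.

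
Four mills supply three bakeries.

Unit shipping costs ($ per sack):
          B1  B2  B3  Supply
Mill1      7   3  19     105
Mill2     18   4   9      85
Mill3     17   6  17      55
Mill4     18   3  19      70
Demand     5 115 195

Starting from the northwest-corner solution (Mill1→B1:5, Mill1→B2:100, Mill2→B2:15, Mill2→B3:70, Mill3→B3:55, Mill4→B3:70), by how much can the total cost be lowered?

165

Current plan cost = 5·7 + 100·3 + 15·4 + 70·9 + 55·17 + 70·19 = $3290.
Optimal plan:
  Mill1 to B1: 5 × $7 = $35
  Mill1 to B2: 100 × $3 = $300
  Mill2 to B3: 85 × $9 = $765
  Mill3 to B3: 55 × $17 = $935
  Mill4 to B2: 15 × $3 = $45
  Mill4 to B3: 55 × $19 = $1045
Optimal cost = $3125.
Saving = 3290 − 3125 = $165.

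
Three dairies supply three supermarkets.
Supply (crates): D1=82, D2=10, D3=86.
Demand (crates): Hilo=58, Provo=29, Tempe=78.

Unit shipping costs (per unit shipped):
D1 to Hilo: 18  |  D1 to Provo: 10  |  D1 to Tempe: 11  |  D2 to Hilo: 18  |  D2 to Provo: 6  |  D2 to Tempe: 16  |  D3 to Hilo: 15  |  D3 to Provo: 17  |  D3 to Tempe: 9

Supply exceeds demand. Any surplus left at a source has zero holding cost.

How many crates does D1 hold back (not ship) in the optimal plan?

Minimum-cost shipments:
  D1 to Provo: 19 × 10 = 190
  D1 to Tempe: 50 × 11 = 550
  D2 to Provo: 10 × 6 = 60
  D3 to Hilo: 58 × 15 = 870
  D3 to Tempe: 28 × 9 = 252
Total cost = 1922.
D1 ships 69 of its 82, leaving 13.

13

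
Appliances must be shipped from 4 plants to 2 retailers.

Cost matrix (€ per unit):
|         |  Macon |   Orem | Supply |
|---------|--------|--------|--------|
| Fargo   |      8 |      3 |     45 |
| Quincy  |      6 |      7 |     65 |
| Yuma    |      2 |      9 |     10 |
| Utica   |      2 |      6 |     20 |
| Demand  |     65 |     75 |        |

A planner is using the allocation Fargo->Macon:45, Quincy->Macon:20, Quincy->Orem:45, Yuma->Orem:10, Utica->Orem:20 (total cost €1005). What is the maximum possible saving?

Current plan cost = 45·8 + 20·6 + 45·7 + 10·9 + 20·6 = €1005.
Optimal plan:
  Fargo→Orem: 45 × €3 = €135
  Quincy→Macon: 35 × €6 = €210
  Quincy→Orem: 30 × €7 = €210
  Yuma→Macon: 10 × €2 = €20
  Utica→Macon: 20 × €2 = €40
Optimal cost = €615.
Saving = 1005 − 615 = €390.

390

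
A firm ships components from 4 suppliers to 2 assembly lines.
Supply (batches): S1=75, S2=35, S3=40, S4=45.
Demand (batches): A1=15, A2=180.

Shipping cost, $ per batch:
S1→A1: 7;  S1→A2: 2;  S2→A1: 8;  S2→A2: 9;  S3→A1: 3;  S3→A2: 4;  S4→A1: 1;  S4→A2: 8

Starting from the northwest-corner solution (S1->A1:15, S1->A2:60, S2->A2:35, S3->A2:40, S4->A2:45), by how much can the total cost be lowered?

Current plan cost = 15·7 + 60·2 + 35·9 + 40·4 + 45·8 = $1060.
Optimal plan:
  S1->A2: 75 × $2 = $150
  S2->A2: 35 × $9 = $315
  S3->A2: 40 × $4 = $160
  S4->A1: 15 × $1 = $15
  S4->A2: 30 × $8 = $240
Optimal cost = $880.
Saving = 1060 − 880 = $180.

180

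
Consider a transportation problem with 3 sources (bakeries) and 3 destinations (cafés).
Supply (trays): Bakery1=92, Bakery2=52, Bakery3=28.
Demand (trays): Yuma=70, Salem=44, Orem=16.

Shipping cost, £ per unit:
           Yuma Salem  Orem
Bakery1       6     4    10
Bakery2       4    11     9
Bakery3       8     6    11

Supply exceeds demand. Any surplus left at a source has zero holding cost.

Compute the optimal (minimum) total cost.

A cheapest plan:
  Bakery1 to Yuma: 18 × £6 = £108
  Bakery1 to Salem: 44 × £4 = £176
  Bakery1 to Orem: 16 × £10 = £160
  Bakery2 to Yuma: 52 × £4 = £208
Total = 108 + 176 + 160 + 208 = £652.

652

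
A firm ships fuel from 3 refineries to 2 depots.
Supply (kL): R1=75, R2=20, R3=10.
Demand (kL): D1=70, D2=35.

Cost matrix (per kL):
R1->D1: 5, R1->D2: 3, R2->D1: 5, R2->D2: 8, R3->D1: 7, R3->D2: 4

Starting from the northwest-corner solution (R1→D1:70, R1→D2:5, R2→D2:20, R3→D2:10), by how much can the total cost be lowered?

100

Current plan cost = 70·5 + 5·3 + 20·8 + 10·4 = 565.
Optimal plan:
  R1->D1: 50 × 5 = 250
  R1->D2: 25 × 3 = 75
  R2->D1: 20 × 5 = 100
  R3->D2: 10 × 4 = 40
Optimal cost = 465.
Saving = 565 − 465 = 100.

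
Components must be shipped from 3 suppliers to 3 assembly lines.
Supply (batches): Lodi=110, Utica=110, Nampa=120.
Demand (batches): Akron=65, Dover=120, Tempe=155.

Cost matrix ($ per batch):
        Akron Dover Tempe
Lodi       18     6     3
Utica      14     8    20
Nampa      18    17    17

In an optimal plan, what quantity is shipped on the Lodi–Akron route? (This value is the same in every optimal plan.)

0

Solving gives:
  Lodi–Tempe: 110 × $3 = $330
  Utica–Dover: 110 × $8 = $880
  Nampa–Akron: 65 × $18 = $1170
  Nampa–Dover: 10 × $17 = $170
  Nampa–Tempe: 45 × $17 = $765
Total cost = $3315.
The route Lodi→Akron is not used.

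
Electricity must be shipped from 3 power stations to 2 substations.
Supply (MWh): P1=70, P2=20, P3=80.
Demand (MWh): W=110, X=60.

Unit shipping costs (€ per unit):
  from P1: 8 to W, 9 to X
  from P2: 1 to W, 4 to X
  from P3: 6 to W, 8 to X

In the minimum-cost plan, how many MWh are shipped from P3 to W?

80

Optimal shipments:
  P1–W: 10 MWh
  P1–X: 60 MWh
  P2–W: 20 MWh
  P3–W: 80 MWh
Total cost = €1120.
So P3→W carries 80 MWh.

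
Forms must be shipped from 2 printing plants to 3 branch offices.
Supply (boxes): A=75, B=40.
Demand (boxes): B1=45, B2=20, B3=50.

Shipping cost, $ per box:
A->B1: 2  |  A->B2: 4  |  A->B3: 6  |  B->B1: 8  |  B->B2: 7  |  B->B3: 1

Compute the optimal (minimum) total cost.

270

A cheapest plan:
  A->B1: 45 × $2 = $90
  A->B2: 20 × $4 = $80
  A->B3: 10 × $6 = $60
  B->B3: 40 × $1 = $40
Total = 90 + 80 + 60 + 40 = $270.
(Supply check: A ships 75; B ships 40.)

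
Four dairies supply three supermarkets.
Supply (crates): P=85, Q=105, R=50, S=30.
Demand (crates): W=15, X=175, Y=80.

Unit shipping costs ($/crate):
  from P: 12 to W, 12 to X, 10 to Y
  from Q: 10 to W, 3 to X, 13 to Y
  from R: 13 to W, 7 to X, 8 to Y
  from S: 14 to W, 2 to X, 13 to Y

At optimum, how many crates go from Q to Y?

Solving gives:
  P->W: 15 crates
  P->Y: 70 crates
  Q->X: 105 crates
  R->X: 40 crates
  R->Y: 10 crates
  S->X: 30 crates
Total cost = $1615.
The route Q→Y is not used.

0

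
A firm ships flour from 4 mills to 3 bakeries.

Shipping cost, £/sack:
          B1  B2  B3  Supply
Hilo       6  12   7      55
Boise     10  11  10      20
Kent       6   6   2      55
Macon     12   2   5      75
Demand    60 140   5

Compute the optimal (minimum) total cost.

1005

One minimum-cost allocation:
  Hilo→B1: 55 × £6 = £330
  Boise→B1: 5 × £10 = £50
  Boise→B2: 15 × £11 = £165
  Kent→B2: 50 × £6 = £300
  Kent→B3: 5 × £2 = £10
  Macon→B2: 75 × £2 = £150
Total = 330 + 50 + 165 + 300 + 10 + 150 = £1005.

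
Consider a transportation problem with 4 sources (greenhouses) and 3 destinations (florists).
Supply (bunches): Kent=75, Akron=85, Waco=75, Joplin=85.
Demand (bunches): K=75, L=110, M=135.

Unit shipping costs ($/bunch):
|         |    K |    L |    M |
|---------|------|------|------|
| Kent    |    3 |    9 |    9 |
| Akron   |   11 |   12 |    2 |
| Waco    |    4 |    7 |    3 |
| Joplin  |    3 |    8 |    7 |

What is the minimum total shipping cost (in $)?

An optimal shipping plan:
  Kent–K: 75 × $3 = $225
  Akron–M: 85 × $2 = $170
  Waco–L: 25 × $7 = $175
  Waco–M: 50 × $3 = $150
  Joplin–L: 85 × $8 = $680
Total = 225 + 170 + 175 + 150 + 680 = $1400.
(Supply check: Kent ships 75; Akron ships 85; Waco ships 75; Joplin ships 85.)

1400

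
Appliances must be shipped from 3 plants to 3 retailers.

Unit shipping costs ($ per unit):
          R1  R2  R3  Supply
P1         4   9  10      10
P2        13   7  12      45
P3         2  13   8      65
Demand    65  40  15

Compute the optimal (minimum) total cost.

570

A cheapest plan:
  P1->R3: 10 × $10 = $100
  P2->R2: 40 × $7 = $280
  P2->R3: 5 × $12 = $60
  P3->R1: 65 × $2 = $130
Total = 100 + 280 + 60 + 130 = $570.
(Supply check: P1 ships 10; P2 ships 45; P3 ships 65.)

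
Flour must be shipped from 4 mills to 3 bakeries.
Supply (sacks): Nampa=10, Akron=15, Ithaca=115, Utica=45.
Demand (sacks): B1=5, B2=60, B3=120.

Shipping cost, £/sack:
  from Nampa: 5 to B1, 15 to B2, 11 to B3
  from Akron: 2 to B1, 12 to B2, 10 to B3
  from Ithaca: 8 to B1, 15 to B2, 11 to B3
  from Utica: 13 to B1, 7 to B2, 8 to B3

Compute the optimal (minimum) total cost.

1840

Optimal allocation:
  Nampa→B2: 5 × £15 = £75
  Nampa→B3: 5 × £11 = £55
  Akron→B1: 5 × £2 = £10
  Akron→B2: 10 × £12 = £120
  Ithaca→B3: 115 × £11 = £1265
  Utica→B2: 45 × £7 = £315
Total = 75 + 55 + 10 + 120 + 1265 + 315 = £1840.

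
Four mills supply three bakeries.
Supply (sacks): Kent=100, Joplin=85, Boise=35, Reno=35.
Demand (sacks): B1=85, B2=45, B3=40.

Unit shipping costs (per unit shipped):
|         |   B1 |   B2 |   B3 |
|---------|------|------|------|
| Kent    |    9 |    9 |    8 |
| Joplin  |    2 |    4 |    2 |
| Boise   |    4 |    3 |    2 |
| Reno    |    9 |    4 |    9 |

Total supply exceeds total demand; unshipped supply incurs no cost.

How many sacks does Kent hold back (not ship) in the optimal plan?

Minimum-cost shipments:
  Kent→B2: 10 × 9 = 90
  Kent→B3: 5 × 8 = 40
  Joplin→B1: 85 × 2 = 170
  Boise→B3: 35 × 2 = 70
  Reno→B2: 35 × 4 = 140
Total cost = 510.
Kent ships 15 of its 100, leaving 85.

85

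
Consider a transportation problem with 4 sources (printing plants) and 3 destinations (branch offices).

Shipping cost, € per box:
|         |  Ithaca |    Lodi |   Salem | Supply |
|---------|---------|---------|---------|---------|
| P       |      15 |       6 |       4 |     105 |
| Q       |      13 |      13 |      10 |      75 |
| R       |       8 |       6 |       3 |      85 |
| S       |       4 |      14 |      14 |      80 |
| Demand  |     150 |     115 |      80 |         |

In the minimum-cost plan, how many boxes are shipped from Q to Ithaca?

70

The minimum-cost plan:
  P->Lodi: 105 × €6 = €630
  Q->Ithaca: 70 × €13 = €910
  Q->Lodi: 5 × €13 = €65
  R->Lodi: 5 × €6 = €30
  R->Salem: 80 × €3 = €240
  S->Ithaca: 80 × €4 = €320
Total cost = €2195.
So Q→Ithaca carries 70 boxes.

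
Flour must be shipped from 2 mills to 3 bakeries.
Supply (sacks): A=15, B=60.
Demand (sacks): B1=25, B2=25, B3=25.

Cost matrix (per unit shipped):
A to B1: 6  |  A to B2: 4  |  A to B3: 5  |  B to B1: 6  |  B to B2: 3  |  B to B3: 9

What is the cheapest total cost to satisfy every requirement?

One minimum-cost allocation:
  A–B3: 15 sacks
  B–B1: 25 sacks
  B–B2: 25 sacks
  B–B3: 10 sacks
Total cost = 390.

390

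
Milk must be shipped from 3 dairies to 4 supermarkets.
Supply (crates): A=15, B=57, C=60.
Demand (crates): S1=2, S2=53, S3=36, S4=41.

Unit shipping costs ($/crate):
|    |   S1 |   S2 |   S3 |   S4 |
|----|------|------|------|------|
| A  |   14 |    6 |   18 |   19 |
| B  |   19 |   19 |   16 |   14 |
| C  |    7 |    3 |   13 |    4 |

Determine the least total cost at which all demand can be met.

1168

One minimum-cost allocation:
  A to S2: 15 × $6 = $90
  B to S3: 36 × $16 = $576
  B to S4: 21 × $14 = $294
  C to S1: 2 × $7 = $14
  C to S2: 38 × $3 = $114
  C to S4: 20 × $4 = $80
Total = 90 + 576 + 294 + 14 + 114 + 80 = $1168.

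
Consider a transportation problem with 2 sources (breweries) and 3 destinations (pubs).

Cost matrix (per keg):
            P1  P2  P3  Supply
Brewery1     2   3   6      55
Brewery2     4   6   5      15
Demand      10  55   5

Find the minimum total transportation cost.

A cheapest plan:
  Brewery1–P2: 55 × 3 = 165
  Brewery2–P1: 10 × 4 = 40
  Brewery2–P3: 5 × 5 = 25
Total = 165 + 40 + 25 = 230.

230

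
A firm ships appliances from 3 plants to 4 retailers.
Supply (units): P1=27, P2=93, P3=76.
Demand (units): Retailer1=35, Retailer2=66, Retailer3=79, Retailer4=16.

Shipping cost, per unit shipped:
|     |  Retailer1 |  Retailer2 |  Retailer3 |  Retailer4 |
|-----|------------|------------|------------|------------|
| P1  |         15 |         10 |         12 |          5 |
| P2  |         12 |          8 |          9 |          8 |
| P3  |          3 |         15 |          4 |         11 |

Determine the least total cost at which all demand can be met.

An optimal shipping plan:
  P1→Retailer2: 11 × 10 = 110
  P1→Retailer4: 16 × 5 = 80
  P2→Retailer2: 55 × 8 = 440
  P2→Retailer3: 38 × 9 = 342
  P3→Retailer1: 35 × 3 = 105
  P3→Retailer3: 41 × 4 = 164
Total = 110 + 80 + 440 + 342 + 105 + 164 = 1241.

1241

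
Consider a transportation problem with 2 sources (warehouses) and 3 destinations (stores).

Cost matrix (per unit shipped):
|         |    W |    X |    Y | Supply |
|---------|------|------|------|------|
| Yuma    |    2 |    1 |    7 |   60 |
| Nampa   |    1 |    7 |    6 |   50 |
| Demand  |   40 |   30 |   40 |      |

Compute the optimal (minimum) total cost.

340

One minimum-cost allocation:
  Yuma→W: 30 × 2 = 60
  Yuma→X: 30 × 1 = 30
  Nampa→W: 10 × 1 = 10
  Nampa→Y: 40 × 6 = 240
Total = 60 + 30 + 10 + 240 = 340.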